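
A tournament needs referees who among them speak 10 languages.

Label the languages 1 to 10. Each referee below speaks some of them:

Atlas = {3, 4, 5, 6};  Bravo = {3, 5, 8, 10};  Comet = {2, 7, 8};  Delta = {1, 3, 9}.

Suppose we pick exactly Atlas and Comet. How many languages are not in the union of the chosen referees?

3

Union of Atlas, Comet = {2, 3, 4, 5, 6, 7, 8}.
Not covered: 1, 9, 10 — 3 languages.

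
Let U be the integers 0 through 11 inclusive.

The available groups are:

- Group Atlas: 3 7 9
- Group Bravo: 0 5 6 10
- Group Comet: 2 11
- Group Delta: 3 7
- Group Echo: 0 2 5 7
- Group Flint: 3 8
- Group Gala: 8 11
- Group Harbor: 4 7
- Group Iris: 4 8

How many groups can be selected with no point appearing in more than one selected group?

4

Atlas, Bravo, Comet, Iris are pairwise disjoint (Atlas={3,7,9}; Bravo={0,5,6,10}; Comet={2,11}; Iris={4,8}).
Every remaining group overlaps one of these, and no 5 of the listed groups are pairwise disjoint, so 4 is the maximum.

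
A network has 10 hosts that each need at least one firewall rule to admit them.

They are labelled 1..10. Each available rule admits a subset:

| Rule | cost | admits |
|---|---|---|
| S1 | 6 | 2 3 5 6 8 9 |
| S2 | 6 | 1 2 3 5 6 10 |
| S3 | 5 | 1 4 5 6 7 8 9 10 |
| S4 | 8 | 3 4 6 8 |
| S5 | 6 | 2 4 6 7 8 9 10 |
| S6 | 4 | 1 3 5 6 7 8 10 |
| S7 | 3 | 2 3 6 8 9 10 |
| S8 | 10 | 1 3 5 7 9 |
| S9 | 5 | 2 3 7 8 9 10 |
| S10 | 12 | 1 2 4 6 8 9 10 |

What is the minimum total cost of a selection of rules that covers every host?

8

S3, S7 together cover every host (S3 ∪ S7 = {1, 2, 3, 4, 5, 6, 7, 8, 9, 10}); total cost 5 + 3 = 8.
No covering selection has total cost below 8.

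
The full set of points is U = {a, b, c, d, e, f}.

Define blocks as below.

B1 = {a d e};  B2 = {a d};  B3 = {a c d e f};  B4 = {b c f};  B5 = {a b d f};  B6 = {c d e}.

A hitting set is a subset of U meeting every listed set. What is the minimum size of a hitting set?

2

H = {d, f} meets every block (each contains at least one member of H), and |H| = 2.
The blocks B2, B4 are pairwise disjoint, so any hitting set needs a separate point for each — at least 2. Hence 2 is optimal.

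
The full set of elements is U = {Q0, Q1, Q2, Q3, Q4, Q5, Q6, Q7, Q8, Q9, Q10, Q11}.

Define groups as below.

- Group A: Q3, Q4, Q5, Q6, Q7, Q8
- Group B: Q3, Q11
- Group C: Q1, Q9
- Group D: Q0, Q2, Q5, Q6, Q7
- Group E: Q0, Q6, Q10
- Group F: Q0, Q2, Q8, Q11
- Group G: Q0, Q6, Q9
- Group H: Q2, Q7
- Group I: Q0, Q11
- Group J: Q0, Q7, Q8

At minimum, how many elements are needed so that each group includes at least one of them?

4

T = {Q1, Q6, Q7, Q11} meets every group (each contains at least one member of T), and |T| = 4.
The groups B, C, E, H are pairwise disjoint, so any hitting set needs a separate element for each — at least 4. Hence 4 is optimal.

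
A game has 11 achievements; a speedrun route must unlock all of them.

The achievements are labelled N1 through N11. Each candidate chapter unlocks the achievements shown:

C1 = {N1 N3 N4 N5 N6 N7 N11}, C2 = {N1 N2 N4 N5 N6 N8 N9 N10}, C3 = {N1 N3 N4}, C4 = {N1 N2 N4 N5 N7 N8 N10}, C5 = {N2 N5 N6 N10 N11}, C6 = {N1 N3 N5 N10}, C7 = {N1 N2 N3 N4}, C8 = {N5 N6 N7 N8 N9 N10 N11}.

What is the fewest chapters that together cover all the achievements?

2

C7 and C8 together: C7 ∪ C8 = {N1, N2, N3, N4, N5, N6, N7, N8, N9, N10, N11} — every achievement is covered.
No single chapter has all 11 achievements (the largest, C2, has 8), so 2 is optimal.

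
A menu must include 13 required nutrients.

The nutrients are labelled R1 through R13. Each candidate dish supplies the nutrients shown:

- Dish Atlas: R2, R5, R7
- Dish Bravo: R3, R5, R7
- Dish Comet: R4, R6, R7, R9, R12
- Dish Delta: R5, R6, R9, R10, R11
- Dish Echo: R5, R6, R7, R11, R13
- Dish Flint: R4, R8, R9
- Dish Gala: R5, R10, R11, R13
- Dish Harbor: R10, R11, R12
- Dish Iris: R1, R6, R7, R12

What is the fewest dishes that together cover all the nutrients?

5

Take {Atlas, Bravo, Flint, Gala, Iris}. Their union is {R1, R2, R3, R4, R5, R6, R7, R8, R9, R10, R11, R12, R13}, which is all 13 nutrients.
No 4 of the 9 dishes cover everything (all 126 combinations miss at least one nutrient), so 5 is optimal.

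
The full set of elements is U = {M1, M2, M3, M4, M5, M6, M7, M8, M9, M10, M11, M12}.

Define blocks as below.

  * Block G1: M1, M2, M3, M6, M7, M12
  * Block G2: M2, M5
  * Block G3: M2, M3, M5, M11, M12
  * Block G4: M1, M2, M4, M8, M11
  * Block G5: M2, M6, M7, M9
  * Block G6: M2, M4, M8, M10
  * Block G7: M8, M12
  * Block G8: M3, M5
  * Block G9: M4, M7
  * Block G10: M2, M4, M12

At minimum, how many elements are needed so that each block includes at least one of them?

H = {M2, M3, M4, M8} meets every block (each contains at least one member of H), and |H| = 4.
No choice of 3 elements meets every block, so 4 is the minimum.

4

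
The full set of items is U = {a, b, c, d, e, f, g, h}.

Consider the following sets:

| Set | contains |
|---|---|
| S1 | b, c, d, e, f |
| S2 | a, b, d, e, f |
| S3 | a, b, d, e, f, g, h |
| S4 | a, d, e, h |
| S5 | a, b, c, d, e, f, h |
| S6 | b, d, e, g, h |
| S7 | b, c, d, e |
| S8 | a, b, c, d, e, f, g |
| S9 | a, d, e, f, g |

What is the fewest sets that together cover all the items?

2

Take {S5, S9}. Their union is {a, b, c, d, e, f, g, h}, which is all 8 items.
No single set has all 8 items (the largest, S3, has 7), so 2 is optimal.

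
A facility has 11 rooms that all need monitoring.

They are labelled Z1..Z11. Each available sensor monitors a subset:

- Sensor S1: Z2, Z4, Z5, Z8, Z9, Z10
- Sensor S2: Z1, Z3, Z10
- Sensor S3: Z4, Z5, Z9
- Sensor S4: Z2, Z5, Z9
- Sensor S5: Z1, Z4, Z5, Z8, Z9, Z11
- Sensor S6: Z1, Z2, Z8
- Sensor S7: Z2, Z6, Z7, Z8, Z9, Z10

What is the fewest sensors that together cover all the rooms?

Take {S2, S5, S7}. Their union is {Z1, Z2, Z3, Z4, Z5, Z6, Z7, Z8, Z9, Z10, Z11}, which is all 11 rooms.
Only S2 contains Z3, so S2 is forced; the remaining 8 rooms need at least 2 more sensors (each remaining sensor adds at most 5) — so at least 3 sensors are needed, and 3 is optimal.

3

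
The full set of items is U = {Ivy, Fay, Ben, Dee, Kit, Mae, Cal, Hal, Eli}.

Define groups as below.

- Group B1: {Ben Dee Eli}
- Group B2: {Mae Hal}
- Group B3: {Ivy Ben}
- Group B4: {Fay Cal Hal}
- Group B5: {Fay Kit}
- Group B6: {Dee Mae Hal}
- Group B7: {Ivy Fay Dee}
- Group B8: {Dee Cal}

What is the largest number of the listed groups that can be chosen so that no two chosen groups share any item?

4

B2, B3, B5, B8 are pairwise disjoint (B2={Mae,Hal}; B3={Ivy,Ben}; B5={Fay,Kit}; B8={Dee,Cal}).
Every remaining group overlaps one of these, and no 5 of the listed groups are pairwise disjoint, so 4 is the maximum.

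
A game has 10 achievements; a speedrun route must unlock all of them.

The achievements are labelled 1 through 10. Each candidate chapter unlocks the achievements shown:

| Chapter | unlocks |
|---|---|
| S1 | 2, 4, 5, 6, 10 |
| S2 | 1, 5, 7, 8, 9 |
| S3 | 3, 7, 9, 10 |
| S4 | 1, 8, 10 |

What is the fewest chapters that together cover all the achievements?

3

S1 and S3 and S4 together: S1 ∪ S3 ∪ S4 = {1, 2, 3, 4, 5, 6, 7, 8, 9, 10} — every achievement is covered.
Only S1 contains 2, so S1 is forced; the remaining 5 achievements need at least 2 more chapters (each remaining chapter adds at most 4) — so at least 3 chapters are needed, and 3 is optimal.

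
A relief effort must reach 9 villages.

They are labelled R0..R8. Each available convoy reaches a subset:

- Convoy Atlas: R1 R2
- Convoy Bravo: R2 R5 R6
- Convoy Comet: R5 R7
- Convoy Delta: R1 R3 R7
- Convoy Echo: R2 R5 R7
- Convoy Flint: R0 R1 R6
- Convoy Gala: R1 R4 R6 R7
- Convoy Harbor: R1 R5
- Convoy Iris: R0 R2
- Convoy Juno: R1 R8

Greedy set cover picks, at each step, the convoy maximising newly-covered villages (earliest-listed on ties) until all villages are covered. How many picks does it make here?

Greedy: pick Gala (covers 4 new) → pick Bravo (covers 2 new) → pick Delta (covers 1 new) → pick Flint (covers 1 new) → pick Juno (covers 1 new). Total picks: 5.

5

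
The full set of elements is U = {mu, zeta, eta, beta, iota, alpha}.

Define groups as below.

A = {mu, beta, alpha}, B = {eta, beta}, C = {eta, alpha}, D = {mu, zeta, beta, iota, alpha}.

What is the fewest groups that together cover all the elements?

2

C and D cover everything between them: the union {mu, zeta, eta, beta, iota, alpha} is all of U.
No single group has all 6 elements (the largest, D, has 5), so 2 is optimal.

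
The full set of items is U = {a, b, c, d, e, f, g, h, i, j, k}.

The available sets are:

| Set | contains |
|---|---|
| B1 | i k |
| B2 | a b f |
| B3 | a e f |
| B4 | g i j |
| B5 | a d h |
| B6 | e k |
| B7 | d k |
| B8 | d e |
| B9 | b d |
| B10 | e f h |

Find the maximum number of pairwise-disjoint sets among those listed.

B2, B4, B8 are pairwise disjoint (B2={a,b,f}; B4={g,i,j}; B8={d,e}).
Every remaining set overlaps one of these, and no 4 of the listed sets are pairwise disjoint, so 3 is the maximum.

3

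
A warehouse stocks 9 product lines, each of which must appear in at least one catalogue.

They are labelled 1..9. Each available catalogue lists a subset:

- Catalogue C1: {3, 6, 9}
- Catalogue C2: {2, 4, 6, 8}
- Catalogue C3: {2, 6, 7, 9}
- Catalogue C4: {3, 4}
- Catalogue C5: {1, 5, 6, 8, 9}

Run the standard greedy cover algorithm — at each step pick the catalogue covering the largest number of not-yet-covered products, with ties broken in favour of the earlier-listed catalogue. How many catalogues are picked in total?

4

Greedy: pick C5 (covers 5 new) → pick C2 (covers 2 new) → pick C1 (covers 1 new) → pick C3 (covers 1 new). Total picks: 4.
(The true minimum cover uses only 3 catalogues, so greedy is not optimal here.)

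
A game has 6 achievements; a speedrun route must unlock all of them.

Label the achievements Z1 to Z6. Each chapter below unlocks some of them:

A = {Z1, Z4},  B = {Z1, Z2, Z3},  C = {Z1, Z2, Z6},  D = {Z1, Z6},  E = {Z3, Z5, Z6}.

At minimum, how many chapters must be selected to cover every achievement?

3

Take {A, B, E}. Their union is {Z1, Z2, Z3, Z4, Z5, Z6}, which is all 6 achievements.
Only A contains Z4, so A is forced; the remaining 4 achievements need at least 2 more chapters (each remaining chapter adds at most 3) — so at least 3 chapters are needed, and 3 is optimal.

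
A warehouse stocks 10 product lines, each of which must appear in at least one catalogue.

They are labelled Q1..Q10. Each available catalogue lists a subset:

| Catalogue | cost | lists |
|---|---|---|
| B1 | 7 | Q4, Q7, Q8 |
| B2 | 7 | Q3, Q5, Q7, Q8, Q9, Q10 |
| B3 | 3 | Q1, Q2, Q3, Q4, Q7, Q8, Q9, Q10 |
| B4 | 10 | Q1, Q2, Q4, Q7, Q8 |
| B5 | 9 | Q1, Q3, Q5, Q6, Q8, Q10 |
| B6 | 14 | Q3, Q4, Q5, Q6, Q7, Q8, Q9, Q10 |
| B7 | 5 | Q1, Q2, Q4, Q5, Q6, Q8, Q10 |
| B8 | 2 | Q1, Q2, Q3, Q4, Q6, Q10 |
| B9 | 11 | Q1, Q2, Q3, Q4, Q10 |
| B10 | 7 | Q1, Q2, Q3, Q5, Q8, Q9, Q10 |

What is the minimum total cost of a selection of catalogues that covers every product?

B3, B7 together cover every product (B3 ∪ B7 = {Q1, Q2, Q3, Q4, Q5, Q6, Q7, Q8, Q9, Q10}); total cost 3 + 5 = 8.
The greedy pick B8, B3, B7 costs 10; no covering selection beats 8.

8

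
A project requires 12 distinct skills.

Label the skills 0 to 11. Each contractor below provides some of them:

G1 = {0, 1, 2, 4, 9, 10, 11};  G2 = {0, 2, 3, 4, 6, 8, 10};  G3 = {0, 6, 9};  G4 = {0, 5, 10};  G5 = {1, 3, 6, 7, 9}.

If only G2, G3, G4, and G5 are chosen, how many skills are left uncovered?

Union of G2, G3, G4, G5 = {0, 1, 2, 3, 4, 5, 6, 7, 8, 9, 10}.
Not covered: 11 — 1 skill.

1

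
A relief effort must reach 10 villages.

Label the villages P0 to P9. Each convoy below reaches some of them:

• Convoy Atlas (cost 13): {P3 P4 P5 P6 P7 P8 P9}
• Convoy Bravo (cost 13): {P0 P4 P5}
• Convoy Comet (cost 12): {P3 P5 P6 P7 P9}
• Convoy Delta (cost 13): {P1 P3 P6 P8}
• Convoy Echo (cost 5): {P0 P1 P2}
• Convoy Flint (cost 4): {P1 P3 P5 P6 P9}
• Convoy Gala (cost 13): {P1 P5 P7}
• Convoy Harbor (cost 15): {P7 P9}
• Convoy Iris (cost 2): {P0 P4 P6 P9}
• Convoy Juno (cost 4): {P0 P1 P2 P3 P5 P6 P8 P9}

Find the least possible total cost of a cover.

Atlas, Juno together cover every village (Atlas ∪ Juno = {P0, P1, P2, P3, P4, P5, P6, P7, P8, P9}); total cost 13 + 4 = 17.
The greedy pick Iris, Juno, Comet costs 18; no covering selection beats 17.

17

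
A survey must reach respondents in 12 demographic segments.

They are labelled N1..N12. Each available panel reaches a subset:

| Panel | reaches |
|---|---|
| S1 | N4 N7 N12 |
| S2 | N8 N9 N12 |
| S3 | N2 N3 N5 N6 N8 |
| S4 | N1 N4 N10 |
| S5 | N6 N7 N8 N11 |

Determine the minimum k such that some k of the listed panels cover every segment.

Take {S2, S3, S4, S5}. Their union is {N1, N2, N3, N4, N5, N6, N7, N8, N9, N10, N11, N12}, which is all 12 segments.
Only S3 contains N2, so S3 is forced; the remaining 7 segments need at least 3 more panels (each remaining panel adds at most 3) — so at least 4 panels are needed, and 4 is optimal.

4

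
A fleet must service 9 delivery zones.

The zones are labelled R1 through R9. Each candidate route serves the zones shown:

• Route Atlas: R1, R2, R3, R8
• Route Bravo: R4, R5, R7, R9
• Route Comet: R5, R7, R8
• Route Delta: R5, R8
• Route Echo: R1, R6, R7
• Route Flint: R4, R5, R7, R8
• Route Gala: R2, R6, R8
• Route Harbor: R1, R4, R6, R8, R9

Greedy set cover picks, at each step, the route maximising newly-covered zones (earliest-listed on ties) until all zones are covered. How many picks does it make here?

3

Greedy: pick Harbor (covers 5 new) → pick Atlas (covers 2 new) → pick Bravo (covers 2 new). Total picks: 3.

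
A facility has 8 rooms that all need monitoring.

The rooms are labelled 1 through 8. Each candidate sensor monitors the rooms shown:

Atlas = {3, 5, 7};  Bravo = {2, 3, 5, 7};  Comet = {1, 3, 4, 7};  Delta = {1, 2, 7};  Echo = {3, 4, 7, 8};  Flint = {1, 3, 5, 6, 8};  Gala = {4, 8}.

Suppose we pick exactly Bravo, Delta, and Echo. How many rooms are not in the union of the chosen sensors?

Union of Bravo, Delta, Echo = {1, 2, 3, 4, 5, 7, 8}.
Not covered: 6 — 1 room.

1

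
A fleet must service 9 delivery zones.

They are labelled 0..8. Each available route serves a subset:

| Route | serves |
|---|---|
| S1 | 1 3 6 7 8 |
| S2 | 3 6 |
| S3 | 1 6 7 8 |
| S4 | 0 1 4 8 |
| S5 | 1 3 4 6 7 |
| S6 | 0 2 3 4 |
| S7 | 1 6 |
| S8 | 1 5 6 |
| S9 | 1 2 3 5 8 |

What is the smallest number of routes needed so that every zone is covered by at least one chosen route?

S1 and S4 and S9 together: S1 ∪ S4 ∪ S9 = {0, 1, 2, 3, 4, 5, 6, 7, 8} — every zone is covered.
No 2 of the 9 routes cover everything (all 36 combinations miss at least one zone), so 3 is optimal.

3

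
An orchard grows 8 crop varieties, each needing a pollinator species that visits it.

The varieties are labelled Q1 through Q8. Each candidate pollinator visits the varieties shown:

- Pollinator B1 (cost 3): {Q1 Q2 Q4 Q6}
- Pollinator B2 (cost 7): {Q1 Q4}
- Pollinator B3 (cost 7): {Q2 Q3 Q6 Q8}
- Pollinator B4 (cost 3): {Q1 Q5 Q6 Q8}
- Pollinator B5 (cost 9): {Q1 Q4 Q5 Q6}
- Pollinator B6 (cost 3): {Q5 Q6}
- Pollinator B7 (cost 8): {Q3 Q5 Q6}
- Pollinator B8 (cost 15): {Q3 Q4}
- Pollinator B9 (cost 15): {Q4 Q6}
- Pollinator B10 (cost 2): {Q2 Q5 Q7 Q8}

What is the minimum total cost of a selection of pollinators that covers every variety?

12

B1, B3, B10 together cover every variety (B1 ∪ B3 ∪ B10 = {Q1, Q2, Q3, Q4, Q5, Q6, Q7, Q8}); total cost 3 + 7 + 2 = 12.
No covering selection has total cost below 12.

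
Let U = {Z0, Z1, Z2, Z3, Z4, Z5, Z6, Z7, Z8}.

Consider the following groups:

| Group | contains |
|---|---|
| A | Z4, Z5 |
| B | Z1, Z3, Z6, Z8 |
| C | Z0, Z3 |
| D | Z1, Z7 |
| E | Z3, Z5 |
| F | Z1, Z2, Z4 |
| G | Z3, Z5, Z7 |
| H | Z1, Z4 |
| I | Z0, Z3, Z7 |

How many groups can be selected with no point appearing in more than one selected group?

3

A, C, D are pairwise disjoint (A={Z4,Z5}; C={Z0,Z3}; D={Z1,Z7}).
Every remaining group overlaps one of these, and no 4 of the listed groups are pairwise disjoint, so 3 is the maximum.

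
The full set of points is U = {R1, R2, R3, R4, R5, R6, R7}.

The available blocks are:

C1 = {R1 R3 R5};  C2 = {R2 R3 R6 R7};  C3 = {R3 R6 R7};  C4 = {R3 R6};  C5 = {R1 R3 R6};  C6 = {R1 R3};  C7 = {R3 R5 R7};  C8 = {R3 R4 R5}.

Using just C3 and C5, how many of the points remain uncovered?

Union of C3, C5 = {R1, R3, R6, R7}.
Not covered: R2, R4, R5 — 3 points.

3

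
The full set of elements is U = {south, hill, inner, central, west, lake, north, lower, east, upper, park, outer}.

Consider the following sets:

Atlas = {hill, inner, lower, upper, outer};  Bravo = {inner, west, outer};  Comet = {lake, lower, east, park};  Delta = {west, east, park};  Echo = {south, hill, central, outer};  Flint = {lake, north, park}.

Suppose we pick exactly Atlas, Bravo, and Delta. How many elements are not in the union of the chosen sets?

4

Union of Atlas, Bravo, Delta = {hill, inner, west, lower, east, upper, park, outer}.
Not covered: south, central, lake, north — 4 elements.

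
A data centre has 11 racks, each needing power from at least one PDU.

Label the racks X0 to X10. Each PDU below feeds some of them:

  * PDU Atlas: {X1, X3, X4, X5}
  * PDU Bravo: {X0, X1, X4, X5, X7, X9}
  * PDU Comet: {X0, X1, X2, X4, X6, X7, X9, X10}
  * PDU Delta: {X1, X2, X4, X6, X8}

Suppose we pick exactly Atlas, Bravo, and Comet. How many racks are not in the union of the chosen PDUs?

Union of Atlas, Bravo, Comet = {X0, X1, X2, X3, X4, X5, X6, X7, X9, X10}.
Not covered: X8 — 1 rack.

1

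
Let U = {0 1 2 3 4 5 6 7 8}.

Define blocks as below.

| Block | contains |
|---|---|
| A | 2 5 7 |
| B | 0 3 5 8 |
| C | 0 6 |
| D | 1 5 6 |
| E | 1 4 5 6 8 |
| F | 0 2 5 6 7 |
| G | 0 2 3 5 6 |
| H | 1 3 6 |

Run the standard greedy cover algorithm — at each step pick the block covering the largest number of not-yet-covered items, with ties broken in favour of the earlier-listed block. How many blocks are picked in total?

3

Greedy: pick E (covers 5 new) → pick F (covers 3 new) → pick B (covers 1 new). Total picks: 3.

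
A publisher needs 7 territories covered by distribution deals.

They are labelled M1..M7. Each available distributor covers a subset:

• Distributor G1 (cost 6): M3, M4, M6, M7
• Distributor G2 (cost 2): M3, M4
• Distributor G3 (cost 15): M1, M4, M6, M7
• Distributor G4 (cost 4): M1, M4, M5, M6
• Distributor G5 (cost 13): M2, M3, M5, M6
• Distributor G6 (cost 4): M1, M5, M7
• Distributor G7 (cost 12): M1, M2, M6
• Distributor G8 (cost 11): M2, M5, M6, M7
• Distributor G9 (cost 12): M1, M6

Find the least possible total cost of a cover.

17

G2, G6, G8 together cover every territory (G2 ∪ G6 ∪ G8 = {M1, M2, M3, M4, M5, M6, M7}); total cost 2 + 4 + 11 = 17.
The greedy pick G2, G4, G6, G8 costs 21; no covering selection beats 17.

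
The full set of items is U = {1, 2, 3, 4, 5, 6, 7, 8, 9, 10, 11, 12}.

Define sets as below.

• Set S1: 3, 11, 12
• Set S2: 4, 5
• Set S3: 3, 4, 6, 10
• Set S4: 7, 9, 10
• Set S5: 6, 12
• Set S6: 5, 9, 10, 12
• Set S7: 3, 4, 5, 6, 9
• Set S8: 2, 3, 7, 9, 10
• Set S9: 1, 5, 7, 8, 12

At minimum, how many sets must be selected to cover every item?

S1, S7, S8, and S9 cover everything between them: the union {1, 2, 3, 4, 5, 6, 7, 8, 9, 10, 11, 12} is all of U.
Only S1 contains 11, so S1 is forced; the remaining 9 items need at least 3 more sets (each remaining set adds at most 4) — so at least 4 sets are needed, and 4 is optimal.

4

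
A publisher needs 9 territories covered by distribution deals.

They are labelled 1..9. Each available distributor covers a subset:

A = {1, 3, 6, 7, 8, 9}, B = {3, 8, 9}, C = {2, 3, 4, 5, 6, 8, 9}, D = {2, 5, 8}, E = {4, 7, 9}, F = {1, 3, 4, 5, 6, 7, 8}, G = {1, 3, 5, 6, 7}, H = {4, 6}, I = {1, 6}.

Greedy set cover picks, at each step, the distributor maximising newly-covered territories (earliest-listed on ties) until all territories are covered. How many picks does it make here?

Greedy: pick C (covers 7 new) → pick A (covers 2 new). Total picks: 2.

2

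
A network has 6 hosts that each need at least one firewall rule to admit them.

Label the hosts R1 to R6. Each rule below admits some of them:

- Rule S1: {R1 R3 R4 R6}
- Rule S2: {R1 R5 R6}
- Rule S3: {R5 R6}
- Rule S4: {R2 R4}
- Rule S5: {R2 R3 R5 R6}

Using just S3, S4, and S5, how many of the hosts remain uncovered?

Union of S3, S4, S5 = {R2, R3, R4, R5, R6}.
Not covered: R1 — 1 host.

1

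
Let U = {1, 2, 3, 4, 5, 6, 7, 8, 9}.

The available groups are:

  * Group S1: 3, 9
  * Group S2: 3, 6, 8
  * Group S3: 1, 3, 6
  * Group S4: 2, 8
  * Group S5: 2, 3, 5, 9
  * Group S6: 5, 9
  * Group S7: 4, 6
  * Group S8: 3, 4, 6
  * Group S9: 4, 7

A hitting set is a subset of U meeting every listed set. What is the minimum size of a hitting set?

Take H = {6, 7, 8, 9}. Each listed group contains at least one of these, so H is a hitting set of size 4.
The groups S3, S4, S6, S9 are pairwise disjoint, so any hitting set needs a separate element for each — at least 4. Hence 4 is optimal.

4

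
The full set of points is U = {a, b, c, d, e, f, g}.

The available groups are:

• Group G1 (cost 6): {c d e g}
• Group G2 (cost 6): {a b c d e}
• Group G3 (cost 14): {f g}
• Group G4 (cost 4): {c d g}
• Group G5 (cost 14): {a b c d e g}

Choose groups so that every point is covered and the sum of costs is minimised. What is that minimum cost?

20

G2, G3 together cover every point (G2 ∪ G3 = {a, b, c, d, e, f, g}); total cost 6 + 14 = 20.
The greedy pick G2, G4, G3 costs 24; no covering selection beats 20.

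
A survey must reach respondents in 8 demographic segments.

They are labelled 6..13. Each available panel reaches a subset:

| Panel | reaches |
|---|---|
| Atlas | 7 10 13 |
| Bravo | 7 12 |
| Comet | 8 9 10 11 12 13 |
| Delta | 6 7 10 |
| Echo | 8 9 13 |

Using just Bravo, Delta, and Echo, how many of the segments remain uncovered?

Union of Bravo, Delta, Echo = {6, 7, 8, 9, 10, 12, 13}.
Not covered: 11 — 1 segment.

1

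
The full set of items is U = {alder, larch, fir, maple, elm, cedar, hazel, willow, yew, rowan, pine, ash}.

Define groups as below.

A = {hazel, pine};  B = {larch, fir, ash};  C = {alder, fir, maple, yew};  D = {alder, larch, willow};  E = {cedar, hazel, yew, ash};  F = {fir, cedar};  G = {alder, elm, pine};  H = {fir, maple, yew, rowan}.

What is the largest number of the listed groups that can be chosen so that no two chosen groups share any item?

3

A, D, F are pairwise disjoint (A={hazel,pine}; D={alder,larch,willow}; F={fir,cedar}).
Every remaining group overlaps one of these, and no 4 of the listed groups are pairwise disjoint, so 3 is the maximum.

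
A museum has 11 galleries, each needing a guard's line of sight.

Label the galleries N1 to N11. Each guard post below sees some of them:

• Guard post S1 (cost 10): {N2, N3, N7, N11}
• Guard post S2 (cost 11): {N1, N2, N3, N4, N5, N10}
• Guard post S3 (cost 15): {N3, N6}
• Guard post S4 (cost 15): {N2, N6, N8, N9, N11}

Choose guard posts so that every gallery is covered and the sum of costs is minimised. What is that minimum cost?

S1, S2, S4 together cover every gallery (S1 ∪ S2 ∪ S4 = {N1, N2, N3, N4, N5, N6, N7, N8, N9, N10, N11}); total cost 10 + 11 + 15 = 36.
No covering selection has total cost below 36.

36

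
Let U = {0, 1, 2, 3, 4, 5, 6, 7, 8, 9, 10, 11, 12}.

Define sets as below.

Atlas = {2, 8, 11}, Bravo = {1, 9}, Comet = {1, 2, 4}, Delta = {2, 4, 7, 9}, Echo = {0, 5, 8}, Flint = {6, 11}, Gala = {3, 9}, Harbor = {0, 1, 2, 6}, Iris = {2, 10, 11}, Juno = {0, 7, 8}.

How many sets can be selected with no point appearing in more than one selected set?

Comet, Echo, Flint, Gala are pairwise disjoint (Comet={1,2,4}; Echo={0,5,8}; Flint={6,11}; Gala={3,9}).
Every remaining set overlaps one of these, and no 5 of the listed sets are pairwise disjoint, so 4 is the maximum.

4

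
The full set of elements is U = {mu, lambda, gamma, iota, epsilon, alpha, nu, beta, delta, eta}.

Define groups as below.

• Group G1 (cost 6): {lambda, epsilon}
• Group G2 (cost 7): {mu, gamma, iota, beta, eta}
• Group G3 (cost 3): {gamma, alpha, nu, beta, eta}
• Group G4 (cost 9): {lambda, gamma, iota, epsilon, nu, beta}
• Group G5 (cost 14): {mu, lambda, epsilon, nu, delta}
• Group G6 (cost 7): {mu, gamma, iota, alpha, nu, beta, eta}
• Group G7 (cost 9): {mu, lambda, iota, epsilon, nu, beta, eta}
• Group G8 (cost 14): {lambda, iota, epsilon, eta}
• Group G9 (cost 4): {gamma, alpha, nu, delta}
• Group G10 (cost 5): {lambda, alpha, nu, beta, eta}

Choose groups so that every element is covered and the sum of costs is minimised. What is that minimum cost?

G7, G9 together cover every element (G7 ∪ G9 = {mu, lambda, gamma, iota, epsilon, alpha, nu, beta, delta, eta}); total cost 9 + 4 = 13.
The greedy pick G3, G7, G9 costs 16; no covering selection beats 13.

13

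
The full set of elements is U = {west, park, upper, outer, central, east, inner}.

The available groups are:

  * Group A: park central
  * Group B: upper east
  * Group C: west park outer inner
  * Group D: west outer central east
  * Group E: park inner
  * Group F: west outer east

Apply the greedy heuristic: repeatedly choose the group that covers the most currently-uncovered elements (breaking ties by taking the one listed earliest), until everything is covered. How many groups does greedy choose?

Greedy: pick C (covers 4 new) → pick B (covers 2 new) → pick A (covers 1 new). Total picks: 3.

3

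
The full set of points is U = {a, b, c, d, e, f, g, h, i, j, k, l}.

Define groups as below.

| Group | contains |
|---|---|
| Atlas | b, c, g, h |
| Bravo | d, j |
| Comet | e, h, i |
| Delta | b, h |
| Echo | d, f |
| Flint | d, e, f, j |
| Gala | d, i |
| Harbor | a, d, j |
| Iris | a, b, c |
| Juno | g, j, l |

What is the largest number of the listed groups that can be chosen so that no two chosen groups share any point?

Comet, Echo, Iris, Juno are pairwise disjoint (Comet={e,h,i}; Echo={d,f}; Iris={a,b,c}; Juno={g,j,l}).
Every remaining group overlaps one of these, and no 5 of the listed groups are pairwise disjoint, so 4 is the maximum.

4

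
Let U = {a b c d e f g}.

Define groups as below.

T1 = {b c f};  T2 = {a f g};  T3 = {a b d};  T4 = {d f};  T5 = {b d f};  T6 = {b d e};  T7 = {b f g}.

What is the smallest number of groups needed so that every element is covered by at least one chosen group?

T1, T2, and T6 cover everything between them: the union {a, b, c, d, e, f, g} is all of U.
Each group has at most 3 elements, and 2·3 = 6 < 7 — so at least 3 groups are needed, and 3 is optimal.

3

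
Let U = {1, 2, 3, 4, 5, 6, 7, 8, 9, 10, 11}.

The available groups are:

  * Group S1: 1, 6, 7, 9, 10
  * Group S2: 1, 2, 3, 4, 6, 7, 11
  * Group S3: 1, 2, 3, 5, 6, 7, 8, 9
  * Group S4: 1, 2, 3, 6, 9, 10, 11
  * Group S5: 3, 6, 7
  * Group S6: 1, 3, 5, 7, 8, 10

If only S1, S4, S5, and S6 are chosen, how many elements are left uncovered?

Union of S1, S4, S5, S6 = {1, 2, 3, 5, 6, 7, 8, 9, 10, 11}.
Not covered: 4 — 1 element.

1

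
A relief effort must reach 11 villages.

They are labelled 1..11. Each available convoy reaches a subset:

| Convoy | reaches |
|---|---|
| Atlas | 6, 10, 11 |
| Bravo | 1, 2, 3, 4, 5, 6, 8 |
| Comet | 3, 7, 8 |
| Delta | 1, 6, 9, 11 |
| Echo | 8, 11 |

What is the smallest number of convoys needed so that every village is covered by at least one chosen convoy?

Take {Atlas, Bravo, Comet, Delta}. Their union is {1, 2, 3, 4, 5, 6, 7, 8, 9, 10, 11}, which is all 11 villages.
No 3 of the 5 convoys cover everything (all 10 combinations miss at least one village), so 4 is optimal.

4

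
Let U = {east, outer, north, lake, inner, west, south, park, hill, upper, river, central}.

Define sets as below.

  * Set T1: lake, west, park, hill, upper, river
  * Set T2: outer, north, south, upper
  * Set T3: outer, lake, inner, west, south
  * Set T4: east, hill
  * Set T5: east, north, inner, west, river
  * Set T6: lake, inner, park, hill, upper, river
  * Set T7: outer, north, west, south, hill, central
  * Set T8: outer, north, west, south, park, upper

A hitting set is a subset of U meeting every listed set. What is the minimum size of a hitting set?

H = {outer, inner, hill} meets every set (each contains at least one member of H), and |H| = 3.
No choice of 2 items meets every set, so 3 is the minimum.

3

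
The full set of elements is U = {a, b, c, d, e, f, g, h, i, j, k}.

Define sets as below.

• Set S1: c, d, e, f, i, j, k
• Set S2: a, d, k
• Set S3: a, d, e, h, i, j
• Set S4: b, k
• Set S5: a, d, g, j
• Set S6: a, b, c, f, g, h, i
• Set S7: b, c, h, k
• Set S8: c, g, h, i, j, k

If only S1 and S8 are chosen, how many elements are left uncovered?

2

Union of S1, S8 = {c, d, e, f, g, h, i, j, k}.
Not covered: a, b — 2 elements.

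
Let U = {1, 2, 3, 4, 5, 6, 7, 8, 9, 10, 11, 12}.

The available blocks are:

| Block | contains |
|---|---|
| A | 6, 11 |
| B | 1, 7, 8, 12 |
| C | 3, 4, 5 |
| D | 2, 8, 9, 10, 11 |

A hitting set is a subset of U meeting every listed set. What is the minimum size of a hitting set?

H = {1, 5, 11} meets every block (each contains at least one member of H), and |H| = 3.
The blocks A, B, C are pairwise disjoint, so any hitting set needs a separate element for each — at least 3. Hence 3 is optimal.

3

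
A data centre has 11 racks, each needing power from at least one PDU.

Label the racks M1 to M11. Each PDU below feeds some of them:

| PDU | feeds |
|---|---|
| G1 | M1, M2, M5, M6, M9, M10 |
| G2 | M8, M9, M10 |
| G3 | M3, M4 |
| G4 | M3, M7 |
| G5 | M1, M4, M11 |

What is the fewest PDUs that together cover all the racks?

4

Take {G1, G2, G4, G5}. Their union is {M1, M2, M3, M4, M5, M6, M7, M8, M9, M10, M11}, which is all 11 racks.
Only G1 contains M2, so G1 is forced; the remaining 5 racks need at least 3 more PDUs (each remaining PDU adds at most 2) — so at least 4 PDUs are needed, and 4 is optimal.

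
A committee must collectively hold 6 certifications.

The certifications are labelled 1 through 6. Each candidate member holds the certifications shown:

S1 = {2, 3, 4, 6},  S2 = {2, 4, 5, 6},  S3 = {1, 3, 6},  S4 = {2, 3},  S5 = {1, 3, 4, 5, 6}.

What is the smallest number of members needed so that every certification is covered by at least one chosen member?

Take {S2, S5}. Their union is {1, 2, 3, 4, 5, 6}, which is all 6 certifications.
No single member has all 6 certifications (the largest, S5, has 5), so 2 is optimal.

2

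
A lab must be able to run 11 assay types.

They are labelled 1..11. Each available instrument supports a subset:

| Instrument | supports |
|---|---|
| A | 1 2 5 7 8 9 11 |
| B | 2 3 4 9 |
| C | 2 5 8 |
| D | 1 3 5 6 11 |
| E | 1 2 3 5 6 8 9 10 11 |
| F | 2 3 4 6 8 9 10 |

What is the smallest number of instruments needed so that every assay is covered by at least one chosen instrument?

2

Take {A, F}. Their union is {1, 2, 3, 4, 5, 6, 7, 8, 9, 10, 11}, which is all 11 assays.
No single instrument has all 11 assays (the largest, E, has 9), so 2 is optimal.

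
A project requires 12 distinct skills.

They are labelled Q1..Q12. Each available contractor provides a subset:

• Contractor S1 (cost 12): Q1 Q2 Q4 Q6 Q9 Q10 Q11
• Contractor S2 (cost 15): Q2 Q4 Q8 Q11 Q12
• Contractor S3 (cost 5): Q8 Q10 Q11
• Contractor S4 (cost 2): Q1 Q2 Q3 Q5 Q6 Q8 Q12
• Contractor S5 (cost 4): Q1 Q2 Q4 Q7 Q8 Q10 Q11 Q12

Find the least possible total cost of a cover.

18

S1, S4, S5 together cover every skill (S1 ∪ S4 ∪ S5 = {Q1, Q2, Q3, Q4, Q5, Q6, Q7, Q8, Q9, Q10, Q11, Q12}); total cost 12 + 2 + 4 = 18.
No covering selection has total cost below 18.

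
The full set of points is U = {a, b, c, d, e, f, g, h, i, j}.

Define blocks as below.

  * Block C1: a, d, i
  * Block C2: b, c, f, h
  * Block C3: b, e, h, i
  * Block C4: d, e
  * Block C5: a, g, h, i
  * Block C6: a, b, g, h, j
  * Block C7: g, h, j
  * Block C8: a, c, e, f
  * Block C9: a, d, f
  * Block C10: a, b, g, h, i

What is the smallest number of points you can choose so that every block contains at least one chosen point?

Take T = {d, f, h}. Each listed block contains at least one of these, so T is a hitting set of size 3.
No choice of 2 points meets every block, so 3 is the minimum.

3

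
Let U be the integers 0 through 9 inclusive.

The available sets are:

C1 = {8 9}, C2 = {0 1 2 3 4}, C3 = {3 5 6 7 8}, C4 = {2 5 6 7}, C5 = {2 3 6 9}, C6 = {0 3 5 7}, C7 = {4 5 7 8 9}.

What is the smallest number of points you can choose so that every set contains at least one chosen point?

The 3 points {2, 3, 9} hit every set.
No choice of 2 points meets every set, so 3 is the minimum.

3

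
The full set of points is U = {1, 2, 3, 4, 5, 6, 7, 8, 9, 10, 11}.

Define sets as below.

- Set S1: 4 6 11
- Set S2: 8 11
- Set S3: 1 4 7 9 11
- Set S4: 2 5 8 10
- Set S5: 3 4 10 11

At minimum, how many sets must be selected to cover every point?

Take {S1, S3, S4, S5}. Their union is {1, 2, 3, 4, 5, 6, 7, 8, 9, 10, 11}, which is all 11 points.
Only S5 contains 3, so S5 is forced; the remaining 7 points need at least 3 more sets (each remaining set adds at most 3) — so at least 4 sets are needed, and 4 is optimal.

4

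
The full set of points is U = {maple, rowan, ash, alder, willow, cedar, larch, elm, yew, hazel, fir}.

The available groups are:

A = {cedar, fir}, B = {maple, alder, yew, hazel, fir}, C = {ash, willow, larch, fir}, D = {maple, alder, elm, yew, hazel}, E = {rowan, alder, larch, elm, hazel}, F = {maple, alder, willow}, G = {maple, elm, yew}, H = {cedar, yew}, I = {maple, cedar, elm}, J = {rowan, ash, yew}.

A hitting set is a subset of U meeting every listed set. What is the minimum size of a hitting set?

The 4 points {maple, ash, cedar, hazel} hit every group.
No choice of 3 points meets every group, so 4 is the minimum.

4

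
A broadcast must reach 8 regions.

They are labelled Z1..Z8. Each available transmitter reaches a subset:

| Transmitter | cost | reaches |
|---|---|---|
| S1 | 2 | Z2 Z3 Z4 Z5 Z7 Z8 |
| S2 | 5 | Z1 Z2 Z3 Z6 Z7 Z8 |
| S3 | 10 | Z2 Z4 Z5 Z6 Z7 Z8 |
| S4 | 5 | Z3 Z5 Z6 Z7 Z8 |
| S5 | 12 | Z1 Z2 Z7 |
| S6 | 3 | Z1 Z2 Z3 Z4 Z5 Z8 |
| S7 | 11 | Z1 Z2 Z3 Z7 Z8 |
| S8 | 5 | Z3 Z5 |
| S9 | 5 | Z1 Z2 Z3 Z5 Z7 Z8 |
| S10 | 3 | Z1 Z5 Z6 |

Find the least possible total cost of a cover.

5

S1, S10 together cover every region (S1 ∪ S10 = {Z1, Z2, Z3, Z4, Z5, Z6, Z7, Z8}); total cost 2 + 3 = 5.
No covering selection has total cost below 5.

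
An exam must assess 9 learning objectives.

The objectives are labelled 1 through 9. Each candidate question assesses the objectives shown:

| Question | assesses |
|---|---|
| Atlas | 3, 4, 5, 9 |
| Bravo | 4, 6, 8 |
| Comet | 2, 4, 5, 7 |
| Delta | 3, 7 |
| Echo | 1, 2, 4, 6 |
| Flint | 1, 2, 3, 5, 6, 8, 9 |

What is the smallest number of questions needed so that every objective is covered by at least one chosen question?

2

Comet and Flint together: Comet ∪ Flint = {1, 2, 3, 4, 5, 6, 7, 8, 9} — every objective is covered.
No single question has all 9 objectives (the largest, Flint, has 7), so 2 is optimal.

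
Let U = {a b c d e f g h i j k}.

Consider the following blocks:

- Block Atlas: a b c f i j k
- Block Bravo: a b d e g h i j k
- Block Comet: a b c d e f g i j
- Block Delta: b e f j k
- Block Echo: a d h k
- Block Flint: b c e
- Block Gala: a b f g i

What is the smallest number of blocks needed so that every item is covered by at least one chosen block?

2

Atlas and Bravo together: Atlas ∪ Bravo = {a, b, c, d, e, f, g, h, i, j, k} — every item is covered.
No single block has all 11 items (the largest, Bravo, has 9), so 2 is optimal.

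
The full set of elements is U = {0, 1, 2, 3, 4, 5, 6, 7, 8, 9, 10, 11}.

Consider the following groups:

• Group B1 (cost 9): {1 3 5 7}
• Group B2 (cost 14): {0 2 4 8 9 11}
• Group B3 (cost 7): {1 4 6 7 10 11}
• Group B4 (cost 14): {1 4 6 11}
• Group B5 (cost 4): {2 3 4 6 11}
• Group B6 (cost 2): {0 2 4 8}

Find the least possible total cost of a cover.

30

B1, B2, B3 together cover every element (B1 ∪ B2 ∪ B3 = {0, 1, 2, 3, 4, 5, 6, 7, 8, 9, 10, 11}); total cost 9 + 14 + 7 = 30.
The greedy pick B6, B5, B3, B1, B2 costs 36; no covering selection beats 30.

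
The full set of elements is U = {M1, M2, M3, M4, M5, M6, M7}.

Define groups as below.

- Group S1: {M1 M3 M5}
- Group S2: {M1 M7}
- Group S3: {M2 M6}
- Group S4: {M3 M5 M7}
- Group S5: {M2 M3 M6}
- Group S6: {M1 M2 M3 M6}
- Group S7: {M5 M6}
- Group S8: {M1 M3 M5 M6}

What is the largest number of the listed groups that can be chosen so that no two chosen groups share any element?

2

S2, S5 are pairwise disjoint (S2={M1,M7}; S5={M2,M3,M6}).
Every remaining group overlaps one of these, and no 3 of the listed groups are pairwise disjoint, so 2 is the maximum.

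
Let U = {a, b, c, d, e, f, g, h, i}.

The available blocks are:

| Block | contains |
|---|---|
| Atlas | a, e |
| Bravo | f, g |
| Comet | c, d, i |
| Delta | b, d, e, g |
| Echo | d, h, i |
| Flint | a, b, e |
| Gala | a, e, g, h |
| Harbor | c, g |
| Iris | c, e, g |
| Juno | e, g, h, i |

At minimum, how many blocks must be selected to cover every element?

4

Take {Bravo, Comet, Flint, Gala}. Their union is {a, b, c, d, e, f, g, h, i}, which is all 9 elements.
Only Bravo contains f, so Bravo is forced; the remaining 7 elements need at least 3 more blocks (each remaining block adds at most 3) — so at least 4 blocks are needed, and 4 is optimal.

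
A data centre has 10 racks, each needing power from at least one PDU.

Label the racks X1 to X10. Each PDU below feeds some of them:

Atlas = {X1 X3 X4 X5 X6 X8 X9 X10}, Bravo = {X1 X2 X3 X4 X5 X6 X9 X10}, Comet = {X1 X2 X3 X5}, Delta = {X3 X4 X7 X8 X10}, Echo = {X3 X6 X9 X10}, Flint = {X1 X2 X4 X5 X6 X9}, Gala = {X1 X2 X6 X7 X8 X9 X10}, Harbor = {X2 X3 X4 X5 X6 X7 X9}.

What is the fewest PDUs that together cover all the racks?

Atlas and Harbor together: Atlas ∪ Harbor = {X1, X2, X3, X4, X5, X6, X7, X8, X9, X10} — every rack is covered.
No single PDU has all 10 racks (the largest, Atlas, has 8), so 2 is optimal.

2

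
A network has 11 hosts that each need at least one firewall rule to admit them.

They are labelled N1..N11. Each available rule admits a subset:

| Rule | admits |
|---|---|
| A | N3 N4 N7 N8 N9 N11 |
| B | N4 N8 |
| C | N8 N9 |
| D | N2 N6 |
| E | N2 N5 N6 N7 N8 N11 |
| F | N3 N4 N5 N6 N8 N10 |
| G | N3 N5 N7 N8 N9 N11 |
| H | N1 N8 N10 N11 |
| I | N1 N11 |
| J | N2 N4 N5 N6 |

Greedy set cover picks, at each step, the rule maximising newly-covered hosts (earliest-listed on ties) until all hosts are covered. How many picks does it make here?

3

Greedy: pick A (covers 6 new) → pick E (covers 3 new) → pick H (covers 2 new). Total picks: 3.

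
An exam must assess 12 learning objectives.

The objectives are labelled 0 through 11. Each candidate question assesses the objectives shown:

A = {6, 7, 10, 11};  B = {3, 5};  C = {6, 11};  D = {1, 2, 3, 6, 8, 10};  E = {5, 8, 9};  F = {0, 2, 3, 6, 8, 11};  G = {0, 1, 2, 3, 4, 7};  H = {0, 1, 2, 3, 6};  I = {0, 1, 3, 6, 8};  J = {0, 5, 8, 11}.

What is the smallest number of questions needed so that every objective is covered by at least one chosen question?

Take {A, E, G}. Their union is {0, 1, 2, 3, 4, 5, 6, 7, 8, 9, 10, 11}, which is all 12 objectives.
Only G contains 4, so G is forced; the remaining 6 objectives need at least 2 more questions (each remaining question adds at most 3) — so at least 3 questions are needed, and 3 is optimal.

3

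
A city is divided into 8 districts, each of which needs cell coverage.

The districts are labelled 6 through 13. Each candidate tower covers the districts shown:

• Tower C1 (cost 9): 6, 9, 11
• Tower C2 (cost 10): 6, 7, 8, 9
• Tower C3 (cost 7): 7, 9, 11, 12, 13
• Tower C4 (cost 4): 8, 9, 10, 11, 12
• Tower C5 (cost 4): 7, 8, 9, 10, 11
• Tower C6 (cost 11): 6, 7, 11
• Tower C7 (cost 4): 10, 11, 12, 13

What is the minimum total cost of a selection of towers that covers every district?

14

C2, C7 together cover every district (C2 ∪ C7 = {6, 7, 8, 9, 10, 11, 12, 13}); total cost 10 + 4 = 14.
The greedy pick C4, C3, C1 costs 20; no covering selection beats 14.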